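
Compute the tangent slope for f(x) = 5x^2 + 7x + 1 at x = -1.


The slope of the tangent line equals f'(x) at the point.
f(x) = 5x^2 + 7x + 1
f'(x) = 10x + 7
At x = -1:
f'(-1) = 10 * (-1) + 7
= -10 + 7
= -3

-3


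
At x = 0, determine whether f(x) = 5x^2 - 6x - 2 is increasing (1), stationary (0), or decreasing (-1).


Compute f'(x) to determine behavior:
f'(x) = 10x - 6
f'(0) = 10 * 0 - 6
= 0 - 6
= -6
Since f'(0) < 0, the function is decreasing (-1)

-1


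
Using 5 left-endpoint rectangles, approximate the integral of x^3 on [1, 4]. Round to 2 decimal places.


Left Riemann sum uses left endpoints of each subinterval.
Interval: [1, 4], n = 5
dx = (4 - 1) / 5 = 3/5
Left endpoints: [1, 8/5, 11/5, 14/5, 17/5]
f values: [1, 512/125, 1331/125, 2744/125, 4913/125]
Sum = dx * (sum of f values)
= 3/5 * 77
= 231/5 = 46.20

46.20


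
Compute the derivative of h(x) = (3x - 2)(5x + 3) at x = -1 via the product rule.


Let u(x) = 3x - 2 and v(x) = 5x + 3
u'(x) = 3
v'(x) = 5
Product rule: h'(x) = u'(x)*v(x) + u(x)*v'(x)
= 3 * (5x + 3) + (3x - 2) * 5
At x = -1:
u(-1) = 3 * (-1) - 2 = -5
v(-1) = 5 * (-1) + 3 = -2
h'(-1) = 3 * (-2) + (-5) * 5
= -6 - 25
= -31

-31


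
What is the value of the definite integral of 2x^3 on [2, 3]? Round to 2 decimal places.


Find the antiderivative of 2x^3:
F(x) = 2/4 * x^4
Apply the Fundamental Theorem of Calculus:
F(3) - F(2)
= 2/4 * 3^4 - 2/4 * 2^4
= 2/4 * (81 - 16)
= 2/4 * 65
= 65/2 = 32.50

32.50


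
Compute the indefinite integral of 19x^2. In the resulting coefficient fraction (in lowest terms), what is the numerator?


Apply the power rule for integration:
integral of ax^n dx = a/(n+1) * x^(n+1) + C
integral of 19x^2 dx
= 19/3 * x^3 + C
The coefficient in lowest terms is 19/3, and its numerator is 19

19


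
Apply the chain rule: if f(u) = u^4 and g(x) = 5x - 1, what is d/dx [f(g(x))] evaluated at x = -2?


Using the chain rule: (f(g(x)))' = f'(g(x)) * g'(x)
First, find g(-2):
g(-2) = 5 * (-2) - 1 = -11
Next, f'(u) = 4u^3
And g'(x) = 5
So f'(g(-2)) * g'(-2)
= 4 * (-11)^3 * 5
= 4 * (-1331) * 5
= -26620

-26620


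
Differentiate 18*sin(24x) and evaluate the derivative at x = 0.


Apply the chain rule to differentiate 18*sin(24x):
d/dx [18*sin(24x)]
= 18 * cos(24x) * d/dx(24x)
= 18 * 24 * cos(24x)
= 432 * cos(24x)
Evaluate at x = 0:
= 432 * cos(0)
= 432 * 1
= 432

432


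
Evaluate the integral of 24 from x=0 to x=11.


The integral of a constant k over [a, b] equals k * (b - a).
integral from 0 to 11 of 24 dx
= 24 * (11 - 0)
= 24 * 11
= 264

264


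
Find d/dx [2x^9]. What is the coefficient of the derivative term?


We apply the power rule: d/dx [ax^n] = a*n * x^(n-1)
d/dx [2x^9]
= 2 * 9 * x^(9-1)
= 18x^8
The coefficient is 18

18


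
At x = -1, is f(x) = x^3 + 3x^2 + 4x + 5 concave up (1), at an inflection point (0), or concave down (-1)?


Concavity is determined by the sign of f''(x).
f(x) = x^3 + 3x^2 + 4x + 5
f'(x) = 3x^2 + 6x + 4
f''(x) = 6x + 6
f''(-1) = 6 * (-1) + 6
= -6 + 6
= 0
f''(-1) = 0, and f''(x) is linear with nonzero slope 6, so f'' changes sign at x = -1. Hence the function is at an inflection point (0)

0


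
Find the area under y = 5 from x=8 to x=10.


The area under a constant function y = 5 is a rectangle.
Width = 10 - 8 = 2
Height = 5
Area = width * height
= 2 * 5
= 10

10


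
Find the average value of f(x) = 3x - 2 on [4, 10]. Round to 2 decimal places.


Average value = 1/(b-a) * integral from a to b of f(x) dx
First compute the integral of 3x - 2:
F(x) = (3/2)x^2 - 2x
F(10) = 3/2 * 100 - 2 * 10 = 130
F(4) = 3/2 * 16 - 2 * 4 = 16
Integral = 130 - 16 = 114
Average = 114 / (10 - 4) = 114 / 6
= 19 = 19.00

19.00


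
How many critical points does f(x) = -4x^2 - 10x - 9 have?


Find where f'(x) = 0:
f'(x) = -8x - 10
Set f'(x) = 0:
-8x - 10 = 0
x = 10 / (-8) = -5/4
This is a linear equation in x, so there is exactly one solution.
Number of critical points: 1

1


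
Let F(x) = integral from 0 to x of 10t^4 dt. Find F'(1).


By the Fundamental Theorem of Calculus (Part 1):
If F(x) = integral from 0 to x of f(t) dt, then F'(x) = f(x)
Here f(t) = 10t^4
So F'(x) = 10x^4
Evaluate at x = 1:
F'(1) = 10 * 1^4
= 10 * 1
= 10

10


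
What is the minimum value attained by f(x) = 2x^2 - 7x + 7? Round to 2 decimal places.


For a quadratic f(x) = ax^2 + bx + c with a > 0, the minimum is at the vertex.
Vertex x-coordinate: x = -b/(2a)
x = -(-7) / (2 * 2)
x = 7/4
Substitute back to find the minimum value:
f(7/4) = 2 * (7/4)^2 - 7 * (7/4) + 7
= 49/8 - 49/4 + 7
= 7/8 ≈ 0.88

0.88


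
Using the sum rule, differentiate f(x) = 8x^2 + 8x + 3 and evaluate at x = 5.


Differentiate term by term using power and sum rules:
f(x) = 8x^2 + 8x + 3
f'(x) = 16x + 8
Substitute x = 5:
f'(5) = 16 * 5 + 8
= 80 + 8
= 88

88


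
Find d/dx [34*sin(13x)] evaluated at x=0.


Apply the chain rule to differentiate 34*sin(13x):
d/dx [34*sin(13x)]
= 34 * cos(13x) * d/dx(13x)
= 34 * 13 * cos(13x)
= 442 * cos(13x)
Evaluate at x = 0:
= 442 * cos(0)
= 442 * 1
= 442

442


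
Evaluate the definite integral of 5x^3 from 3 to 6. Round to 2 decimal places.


Find the antiderivative of 5x^3:
F(x) = 5/4 * x^4
Apply the Fundamental Theorem of Calculus:
F(6) - F(3)
= 5/4 * 6^4 - 5/4 * 3^4
= 5/4 * (1296 - 81)
= 5/4 * 1215
= 6075/4 = 1518.75

1518.75


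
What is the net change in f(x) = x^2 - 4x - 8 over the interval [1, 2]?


Net change = f(b) - f(a)
f(x) = x^2 - 4x - 8
Compute f(2):
f(2) = 1 * 2^2 - 4 * 2 - 8
= 4 - 8 - 8
= -12
Compute f(1):
f(1) = 1 * 1^2 - 4 * 1 - 8
= 1 - 4 - 8
= -11
Net change = -12 - (-11) = -1

-1


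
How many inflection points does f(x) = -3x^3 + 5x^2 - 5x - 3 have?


Inflection points occur where f''(x) = 0 and concavity changes.
f(x) = -3x^3 + 5x^2 - 5x - 3
f'(x) = -9x^2 + 10x - 5
f''(x) = -18x + 10
Set f''(x) = 0:
-18x + 10 = 0
x = -10 / (-18) = 5/9
Since f''(x) is linear (degree 1), it changes sign at this point.
Therefore there is exactly 1 inflection point.

1


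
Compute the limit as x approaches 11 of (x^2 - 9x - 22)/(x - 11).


Direct substitution gives 0/0, so we factor the numerator.
Factor: (x^2 - 9x - 22) = (x - 11)(x + 2)
Cancel the common factor (x - 11):
(x^2 - 9x - 22)/(x - 11) = (x + 2)
Now substitute x = 11:
= (11) - (-2) = 13

13


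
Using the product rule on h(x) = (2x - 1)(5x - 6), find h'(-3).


Let u(x) = 2x - 1 and v(x) = 5x - 6
u'(x) = 2
v'(x) = 5
Product rule: h'(x) = u'(x)*v(x) + u(x)*v'(x)
= 2 * (5x - 6) + (2x - 1) * 5
At x = -3:
u(-3) = 2 * (-3) - 1 = -7
v(-3) = 5 * (-3) - 6 = -21
h'(-3) = 2 * (-21) + (-7) * 5
= -42 - 35
= -77

-77


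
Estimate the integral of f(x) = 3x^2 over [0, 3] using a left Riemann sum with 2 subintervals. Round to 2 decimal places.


Left Riemann sum uses left endpoints of each subinterval.
Interval: [0, 3], n = 2
dx = (3 - 0) / 2 = 3/2
Left endpoints: [0, 3/2]
f values: [0, 27/4]
Sum = dx * (sum of f values)
= 3/2 * 27/4
= 81/8 ≈ 10.13

10.13


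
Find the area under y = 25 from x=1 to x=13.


The area under a constant function y = 25 is a rectangle.
Width = 13 - 1 = 12
Height = 25
Area = width * height
= 12 * 25
= 300

300


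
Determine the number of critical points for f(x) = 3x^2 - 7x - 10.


Find where f'(x) = 0:
f'(x) = 6x - 7
Set f'(x) = 0:
6x - 7 = 0
x = 7 / 6 = 7/6
This is a linear equation in x, so there is exactly one solution.
Number of critical points: 1

1


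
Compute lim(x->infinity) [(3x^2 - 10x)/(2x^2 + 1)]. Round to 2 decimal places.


For limits at infinity with equal-degree polynomials,
we compare leading coefficients.
Numerator leading term: 3x^2
Denominator leading term: 2x^2
Divide both by x^2:
lim = (3 - 10/x) / (2 + 1/x^2)
As x -> infinity, the 1/x and 1/x^2 terms vanish:
= 3/2 = 1.50

1.50


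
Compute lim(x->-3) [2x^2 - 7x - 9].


Since polynomials are continuous, we use direct substitution.
lim(x->-3) of 2x^2 - 7x - 9
= 2 * (-3)^2 - 7 * (-3) - 9
= 18 + 21 - 9
= 30

30


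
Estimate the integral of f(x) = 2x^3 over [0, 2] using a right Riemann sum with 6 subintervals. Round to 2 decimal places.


Right Riemann sum uses right endpoints of each subinterval.
Interval: [0, 2], n = 6
dx = (2 - 0) / 6 = 1/3
Right endpoints: [1/3, 2/3, 1, 4/3, 5/3, 2]
f values: [2/27, 16/27, 2, 128/27, 250/27, 16]
Sum = dx * (sum of f values)
= 1/3 * 98/3
= 98/9 ≈ 10.89

10.89


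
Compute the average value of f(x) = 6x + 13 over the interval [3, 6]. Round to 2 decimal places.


Average value = 1/(b-a) * integral from a to b of f(x) dx
First compute the integral of 6x + 13:
F(x) = 3x^2 + 13x
F(6) = 3 * 36 + 13 * 6 = 186
F(3) = 3 * 9 + 13 * 3 = 66
Integral = 186 - 66 = 120
Average = 120 / (6 - 3) = 120 / 3
= 40 = 40.00

40.00


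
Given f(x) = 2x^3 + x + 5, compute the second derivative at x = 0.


First derivative:
f'(x) = 6x^2 + 1
Second derivative:
f''(x) = 12x
Substitute x = 0:
f''(0) = 12 * 0 + 0
= 0 + 0
= 0

0


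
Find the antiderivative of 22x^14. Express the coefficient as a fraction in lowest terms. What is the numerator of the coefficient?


Apply the power rule for integration:
integral of ax^n dx = a/(n+1) * x^(n+1) + C
integral of 22x^14 dx
= 22/15 * x^15 + C
The coefficient in lowest terms is 22/15, and its numerator is 22

22


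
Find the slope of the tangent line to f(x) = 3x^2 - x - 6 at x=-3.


The slope of the tangent line equals f'(x) at the point.
f(x) = 3x^2 - x - 6
f'(x) = 6x - 1
At x = -3:
f'(-3) = 6 * (-3) - 1
= -18 - 1
= -19

-19


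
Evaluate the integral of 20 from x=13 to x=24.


The integral of a constant k over [a, b] equals k * (b - a).
integral from 13 to 24 of 20 dx
= 20 * (24 - 13)
= 20 * 11
= 220

220


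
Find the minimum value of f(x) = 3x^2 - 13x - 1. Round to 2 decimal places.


For a quadratic f(x) = ax^2 + bx + c with a > 0, the minimum is at the vertex.
Vertex x-coordinate: x = -b/(2a)
x = -(-13) / (2 * 3)
x = 13/6
Substitute back to find the minimum value:
f(13/6) = 3 * (13/6)^2 - 13 * (13/6) - 1
= 169/12 - 169/6 - 1
= -181/12 ≈ -15.08

-15.08


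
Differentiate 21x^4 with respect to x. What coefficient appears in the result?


We apply the power rule: d/dx [ax^n] = a*n * x^(n-1)
d/dx [21x^4]
= 21 * 4 * x^(4-1)
= 84x^3
The coefficient is 84

84


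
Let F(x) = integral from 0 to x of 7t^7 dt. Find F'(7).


By the Fundamental Theorem of Calculus (Part 1):
If F(x) = integral from 0 to x of f(t) dt, then F'(x) = f(x)
Here f(t) = 7t^7
So F'(x) = 7x^7
Evaluate at x = 7:
F'(7) = 7 * 7^7
= 7 * 823543
= 5764801

5764801


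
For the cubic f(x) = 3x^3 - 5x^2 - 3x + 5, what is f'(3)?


Differentiate f(x) = 3x^3 - 5x^2 - 3x + 5 term by term:
f'(x) = 9x^2 - 10x - 3
Substitute x = 3:
f'(3) = 9 * 3^2 - 10 * 3 - 3
= 81 - 30 - 3
= 48

48


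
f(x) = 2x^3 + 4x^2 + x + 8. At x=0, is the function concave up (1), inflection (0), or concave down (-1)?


Concavity is determined by the sign of f''(x).
f(x) = 2x^3 + 4x^2 + x + 8
f'(x) = 6x^2 + 8x + 1
f''(x) = 12x + 8
f''(0) = 12 * 0 + 8
= 0 + 8
= 8
Since f''(0) > 0, the function is concave up (1)

1


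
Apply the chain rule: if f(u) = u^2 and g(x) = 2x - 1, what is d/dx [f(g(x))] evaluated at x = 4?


Using the chain rule: (f(g(x)))' = f'(g(x)) * g'(x)
First, find g(4):
g(4) = 2 * 4 - 1 = 7
Next, f'(u) = 2u
And g'(x) = 2
So f'(g(4)) * g'(4)
= 2 * 7 * 2
= 28

28


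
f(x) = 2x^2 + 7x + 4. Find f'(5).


Differentiate term by term using power and sum rules:
f(x) = 2x^2 + 7x + 4
f'(x) = 4x + 7
Substitute x = 5:
f'(5) = 4 * 5 + 7
= 20 + 7
= 27

27


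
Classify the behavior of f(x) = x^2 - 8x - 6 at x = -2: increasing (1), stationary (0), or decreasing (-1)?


Compute f'(x) to determine behavior:
f'(x) = 2x - 8
f'(-2) = 2 * (-2) - 8
= -4 - 8
= -12
Since f'(-2) < 0, the function is decreasing (-1)

-1


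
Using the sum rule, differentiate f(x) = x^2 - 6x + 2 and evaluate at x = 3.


Differentiate term by term using power and sum rules:
f(x) = x^2 - 6x + 2
f'(x) = 2x - 6
Substitute x = 3:
f'(3) = 2 * 3 - 6
= 6 - 6
= 0

0


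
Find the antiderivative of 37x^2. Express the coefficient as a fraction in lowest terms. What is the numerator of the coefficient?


Apply the power rule for integration:
integral of ax^n dx = a/(n+1) * x^(n+1) + C
integral of 37x^2 dx
= 37/3 * x^3 + C
The coefficient in lowest terms is 37/3, and its numerator is 37

37


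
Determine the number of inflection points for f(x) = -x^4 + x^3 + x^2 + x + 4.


Inflection points occur where f''(x) = 0 and concavity changes.
f(x) = -x^4 + x^3 + x^2 + x + 4
f'(x) = -4x^3 + 3x^2 + 2x + 1
f''(x) = -12x^2 + 6x + 2
This is a quadratic in x. Use the discriminant to count real roots.
Discriminant = (6)^2 - 4 * (-12) * 2
= 36 - (-96)
= 132
Since discriminant > 0, f''(x) = 0 has 2 distinct real solutions.
A quadratic with two distinct real roots changes sign at each root, so concavity changes at both.
Number of inflection points: 2

2


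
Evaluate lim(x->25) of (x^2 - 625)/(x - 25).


Direct substitution gives 0/0, so we factor the numerator.
Factor: (x^2 - 625) = (x - 25)(x + 25)
Cancel the common factor (x - 25):
(x^2 - 625)/(x - 25) = (x + 25)
Now substitute x = 25:
= (25 + 25) = 50

50


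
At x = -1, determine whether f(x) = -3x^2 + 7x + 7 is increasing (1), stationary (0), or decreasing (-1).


Compute f'(x) to determine behavior:
f'(x) = -6x + 7
f'(-1) = -6 * (-1) + 7
= 6 + 7
= 13
Since f'(-1) > 0, the function is increasing (1)

1


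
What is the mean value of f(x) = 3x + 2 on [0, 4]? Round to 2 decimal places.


Average value = 1/(b-a) * integral from a to b of f(x) dx
First compute the integral of 3x + 2:
F(x) = (3/2)x^2 + 2x
F(4) = 3/2 * 16 + 2 * 4 = 32
F(0) = 3/2 * 0 + 2 * 0 = 0
Integral = 32 - 0 = 32
Average = 32 / (4 - 0) = 32 / 4
= 8 = 8.00

8.00


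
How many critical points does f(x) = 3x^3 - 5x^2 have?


Find where f'(x) = 0:
f(x) = 3x^3 - 5x^2
f'(x) = 9x^2 - 10x
This is a quadratic in x. Use the discriminant to count real roots.
Discriminant = (-10)^2 - 4 * 9 * 0
= 100 - 0
= 100
Since discriminant > 0, f'(x) = 0 has 2 real solutions.
Number of critical points: 2

2


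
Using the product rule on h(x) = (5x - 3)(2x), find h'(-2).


Let u(x) = 5x - 3 and v(x) = 2x
u'(x) = 5
v'(x) = 2
Product rule: h'(x) = u'(x)*v(x) + u(x)*v'(x)
= 5 * (2x) + (5x - 3) * 2
At x = -2:
u(-2) = 5 * (-2) - 3 = -13
v(-2) = 2 * (-2) + 0 = -4
h'(-2) = 5 * (-4) + (-13) * 2
= -20 - 26
= -46

-46


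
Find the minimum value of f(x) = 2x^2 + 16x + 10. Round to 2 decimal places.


For a quadratic f(x) = ax^2 + bx + c with a > 0, the minimum is at the vertex.
Vertex x-coordinate: x = -b/(2a)
x = -(16) / (2 * 2)
x = -16/4 = -4
Substitute back to find the minimum value:
f(-4) = 2 * (-4)^2 + 16 * (-4) + 10
= 32 - 64 + 10
= -22 = -22.00

-22.00


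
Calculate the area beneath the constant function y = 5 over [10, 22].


The area under a constant function y = 5 is a rectangle.
Width = 22 - 10 = 12
Height = 5
Area = width * height
= 12 * 5
= 60

60


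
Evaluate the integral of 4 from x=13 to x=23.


The integral of a constant k over [a, b] equals k * (b - a).
integral from 13 to 23 of 4 dx
= 4 * (23 - 13)
= 4 * 10
= 40

40


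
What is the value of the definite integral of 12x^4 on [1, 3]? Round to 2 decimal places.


Find the antiderivative of 12x^4:
F(x) = 12/5 * x^5
Apply the Fundamental Theorem of Calculus:
F(3) - F(1)
= 12/5 * 3^5 - 12/5 * 1^5
= 12/5 * (243 - 1)
= 12/5 * 242
= 2904/5 = 580.80

580.80


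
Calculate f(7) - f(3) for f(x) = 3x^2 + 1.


Net change = f(b) - f(a)
f(x) = 3x^2 + 1
Compute f(7):
f(7) = 3 * 7^2 + 0 * 7 + 1
= 147 + 0 + 1
= 148
Compute f(3):
f(3) = 3 * 3^2 + 0 * 3 + 1
= 27 + 0 + 1
= 28
Net change = 148 - 28 = 120

120


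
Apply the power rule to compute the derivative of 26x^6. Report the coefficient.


We apply the power rule: d/dx [ax^n] = a*n * x^(n-1)
d/dx [26x^6]
= 26 * 6 * x^(6-1)
= 156x^5
The coefficient is 156

156


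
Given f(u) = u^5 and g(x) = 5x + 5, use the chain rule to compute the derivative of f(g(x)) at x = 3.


Using the chain rule: (f(g(x)))' = f'(g(x)) * g'(x)
First, find g(3):
g(3) = 5 * 3 + 5 = 20
Next, f'(u) = 5u^4
And g'(x) = 5
So f'(g(3)) * g'(3)
= 5 * 20^4 * 5
= 5 * 160000 * 5
= 4000000

4000000


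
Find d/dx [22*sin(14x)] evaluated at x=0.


Apply the chain rule to differentiate 22*sin(14x):
d/dx [22*sin(14x)]
= 22 * cos(14x) * d/dx(14x)
= 22 * 14 * cos(14x)
= 308 * cos(14x)
Evaluate at x = 0:
= 308 * cos(0)
= 308 * 1
= 308

308


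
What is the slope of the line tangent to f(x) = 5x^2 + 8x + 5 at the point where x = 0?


The slope of the tangent line equals f'(x) at the point.
f(x) = 5x^2 + 8x + 5
f'(x) = 10x + 8
At x = 0:
f'(0) = 10 * 0 + 8
= 0 + 8
= 8

8


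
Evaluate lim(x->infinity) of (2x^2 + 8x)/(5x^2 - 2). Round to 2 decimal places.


For limits at infinity with equal-degree polynomials,
we compare leading coefficients.
Numerator leading term: 2x^2
Denominator leading term: 5x^2
Divide both by x^2:
lim = (2 + 8/x) / (5 - 2/x^2)
As x -> infinity, the 1/x and 1/x^2 terms vanish:
= 2/5 = 0.40

0.40


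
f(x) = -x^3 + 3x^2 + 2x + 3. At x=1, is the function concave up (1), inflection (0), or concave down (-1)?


Concavity is determined by the sign of f''(x).
f(x) = -x^3 + 3x^2 + 2x + 3
f'(x) = -3x^2 + 6x + 2
f''(x) = -6x + 6
f''(1) = -6 * 1 + 6
= -6 + 6
= 0
f''(1) = 0, and f''(x) is linear with nonzero slope -6, so f'' changes sign at x = 1. Hence the function is at an inflection point (0)

0


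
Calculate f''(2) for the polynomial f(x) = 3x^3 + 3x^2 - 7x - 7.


First derivative:
f'(x) = 9x^2 + 6x - 7
Second derivative:
f''(x) = 18x + 6
Substitute x = 2:
f''(2) = 18 * 2 + 6
= 36 + 6
= 42

42


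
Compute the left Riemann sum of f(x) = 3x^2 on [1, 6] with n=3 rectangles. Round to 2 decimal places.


Left Riemann sum uses left endpoints of each subinterval.
Interval: [1, 6], n = 3
dx = (6 - 1) / 3 = 5/3
Left endpoints: [1, 8/3, 13/3]
f values: [3, 64/3, 169/3]
Sum = dx * (sum of f values)
= 5/3 * 242/3
= 1210/9 ≈ 134.44

134.44


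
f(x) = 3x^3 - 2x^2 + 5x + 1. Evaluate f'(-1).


Differentiate f(x) = 3x^3 - 2x^2 + 5x + 1 term by term:
f'(x) = 9x^2 - 4x + 5
Substitute x = -1:
f'(-1) = 9 * (-1)^2 - 4 * (-1) + 5
= 9 + 4 + 5
= 18

18


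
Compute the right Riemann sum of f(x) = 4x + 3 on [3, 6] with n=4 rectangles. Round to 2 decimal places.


Right Riemann sum uses right endpoints of each subinterval.
Interval: [3, 6], n = 4
dx = (6 - 3) / 4 = 3/4
Right endpoints: [15/4, 9/2, 21/4, 6]
f values: [18, 21, 24, 27]
Sum = dx * (sum of f values)
= 3/4 * 90
= 135/2 = 67.50

67.50


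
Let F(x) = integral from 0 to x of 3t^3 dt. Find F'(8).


By the Fundamental Theorem of Calculus (Part 1):
If F(x) = integral from 0 to x of f(t) dt, then F'(x) = f(x)
Here f(t) = 3t^3
So F'(x) = 3x^3
Evaluate at x = 8:
F'(8) = 3 * 8^3
= 3 * 512
= 1536

1536


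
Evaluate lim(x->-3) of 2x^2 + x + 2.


Since polynomials are continuous, we use direct substitution.
lim(x->-3) of 2x^2 + x + 2
= 2 * (-3)^2 + 1 * (-3) + 2
= 18 - 3 + 2
= 17

17


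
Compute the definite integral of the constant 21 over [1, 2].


The integral of a constant k over [a, b] equals k * (b - a).
integral from 1 to 2 of 21 dx
= 21 * (2 - 1)
= 21 * 1
= 21

21


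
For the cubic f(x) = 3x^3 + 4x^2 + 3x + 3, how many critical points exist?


Find where f'(x) = 0:
f(x) = 3x^3 + 4x^2 + 3x + 3
f'(x) = 9x^2 + 8x + 3
This is a quadratic in x. Use the discriminant to count real roots.
Discriminant = (8)^2 - 4 * 9 * 3
= 64 - 108
= -44
Since discriminant < 0, f'(x) = 0 has no real solutions.
Number of critical points: 0

0


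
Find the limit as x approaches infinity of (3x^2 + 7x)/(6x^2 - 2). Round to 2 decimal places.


For limits at infinity with equal-degree polynomials,
we compare leading coefficients.
Numerator leading term: 3x^2
Denominator leading term: 6x^2
Divide both by x^2:
lim = (3 + 7/x) / (6 - 2/x^2)
As x -> infinity, the 1/x and 1/x^2 terms vanish:
= 3/6 = 1/2 = 0.50

0.50


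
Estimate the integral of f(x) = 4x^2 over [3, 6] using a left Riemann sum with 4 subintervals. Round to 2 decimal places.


Left Riemann sum uses left endpoints of each subinterval.
Interval: [3, 6], n = 4
dx = (6 - 3) / 4 = 3/4
Left endpoints: [3, 15/4, 9/2, 21/4]
f values: [36, 225/4, 81, 441/4]
Sum = dx * (sum of f values)
= 3/4 * 567/2
= 1701/8 ≈ 212.63

212.63


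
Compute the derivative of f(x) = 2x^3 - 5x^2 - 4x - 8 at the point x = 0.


Differentiate f(x) = 2x^3 - 5x^2 - 4x - 8 term by term:
f'(x) = 6x^2 - 10x - 4
Substitute x = 0:
f'(0) = 6 * 0^2 - 10 * 0 - 4
= 0 + 0 - 4
= -4

-4


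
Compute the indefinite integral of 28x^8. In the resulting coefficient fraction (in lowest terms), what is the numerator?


Apply the power rule for integration:
integral of ax^n dx = a/(n+1) * x^(n+1) + C
integral of 28x^8 dx
= 28/9 * x^9 + C
The coefficient in lowest terms is 28/9, and its numerator is 28

28


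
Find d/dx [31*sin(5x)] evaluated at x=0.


Apply the chain rule to differentiate 31*sin(5x):
d/dx [31*sin(5x)]
= 31 * cos(5x) * d/dx(5x)
= 31 * 5 * cos(5x)
= 155 * cos(5x)
Evaluate at x = 0:
= 155 * cos(0)
= 155 * 1
= 155

155


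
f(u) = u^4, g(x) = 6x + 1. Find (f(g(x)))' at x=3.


Using the chain rule: (f(g(x)))' = f'(g(x)) * g'(x)
First, find g(3):
g(3) = 6 * 3 + 1 = 19
Next, f'(u) = 4u^3
And g'(x) = 6
So f'(g(3)) * g'(3)
= 4 * 19^3 * 6
= 4 * 6859 * 6
= 164616

164616


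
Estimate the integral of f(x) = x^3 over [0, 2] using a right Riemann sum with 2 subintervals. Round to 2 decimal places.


Right Riemann sum uses right endpoints of each subinterval.
Interval: [0, 2], n = 2
dx = (2 - 0) / 2 = 1
Right endpoints: [1, 2]
f values: [1, 8]
Sum = dx * (sum of f values)
= 1 * 9
= 9 = 9.00

9.00


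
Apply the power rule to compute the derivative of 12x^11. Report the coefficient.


We apply the power rule: d/dx [ax^n] = a*n * x^(n-1)
d/dx [12x^11]
= 12 * 11 * x^(11-1)
= 132x^10
The coefficient is 132

132


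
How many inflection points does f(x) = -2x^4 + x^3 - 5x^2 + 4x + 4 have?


Inflection points occur where f''(x) = 0 and concavity changes.
f(x) = -2x^4 + x^3 - 5x^2 + 4x + 4
f'(x) = -8x^3 + 3x^2 - 10x + 4
f''(x) = -24x^2 + 6x - 10
This is a quadratic in x. Use the discriminant to count real roots.
Discriminant = (6)^2 - 4 * (-24) * (-10)
= 36 - 960
= -924
Since discriminant < 0, f''(x) = 0 has no real solutions.
Number of inflection points: 0

0


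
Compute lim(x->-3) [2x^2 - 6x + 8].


Since polynomials are continuous, we use direct substitution.
lim(x->-3) of 2x^2 - 6x + 8
= 2 * (-3)^2 - 6 * (-3) + 8
= 18 + 18 + 8
= 44

44


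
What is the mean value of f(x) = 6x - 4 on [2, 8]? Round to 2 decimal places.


Average value = 1/(b-a) * integral from a to b of f(x) dx
First compute the integral of 6x - 4:
F(x) = 3x^2 - 4x
F(8) = 3 * 64 - 4 * 8 = 160
F(2) = 3 * 4 - 4 * 2 = 4
Integral = 160 - 4 = 156
Average = 156 / (8 - 2) = 156 / 6
= 26 = 26.00

26.00


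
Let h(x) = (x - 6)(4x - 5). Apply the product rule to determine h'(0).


Let u(x) = x - 6 and v(x) = 4x - 5
u'(x) = 1
v'(x) = 4
Product rule: h'(x) = u'(x)*v(x) + u(x)*v'(x)
= 1 * (4x - 5) + (x - 6) * 4
At x = 0:
u(0) = 1 * 0 - 6 = -6
v(0) = 4 * 0 - 5 = -5
h'(0) = 1 * (-5) + (-6) * 4
= -5 - 24
= -29

-29


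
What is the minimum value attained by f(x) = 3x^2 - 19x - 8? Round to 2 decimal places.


For a quadratic f(x) = ax^2 + bx + c with a > 0, the minimum is at the vertex.
Vertex x-coordinate: x = -b/(2a)
x = -(-19) / (2 * 3)
x = 19/6
Substitute back to find the minimum value:
f(19/6) = 3 * (19/6)^2 - 19 * (19/6) - 8
= 361/12 - 361/6 - 8
= -457/12 ≈ -38.08

-38.08


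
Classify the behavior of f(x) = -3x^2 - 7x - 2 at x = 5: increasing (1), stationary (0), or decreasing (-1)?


Compute f'(x) to determine behavior:
f'(x) = -6x - 7
f'(5) = -6 * 5 - 7
= -30 - 7
= -37
Since f'(5) < 0, the function is decreasing (-1)

-1


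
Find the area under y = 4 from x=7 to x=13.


The area under a constant function y = 4 is a rectangle.
Width = 13 - 7 = 6
Height = 4
Area = width * height
= 6 * 4
= 24

24


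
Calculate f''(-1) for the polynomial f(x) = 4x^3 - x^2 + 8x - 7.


First derivative:
f'(x) = 12x^2 - 2x + 8
Second derivative:
f''(x) = 24x - 2
Substitute x = -1:
f''(-1) = 24 * (-1) - 2
= -24 - 2
= -26

-26


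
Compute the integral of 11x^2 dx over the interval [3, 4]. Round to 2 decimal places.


Find the antiderivative of 11x^2:
F(x) = 11/3 * x^3
Apply the Fundamental Theorem of Calculus:
F(4) - F(3)
= 11/3 * 4^3 - 11/3 * 3^3
= 11/3 * (64 - 27)
= 11/3 * 37
= 407/3 ≈ 135.67

135.67


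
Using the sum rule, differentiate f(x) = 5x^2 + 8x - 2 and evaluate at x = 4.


Differentiate term by term using power and sum rules:
f(x) = 5x^2 + 8x - 2
f'(x) = 10x + 8
Substitute x = 4:
f'(4) = 10 * 4 + 8
= 40 + 8
= 48

48


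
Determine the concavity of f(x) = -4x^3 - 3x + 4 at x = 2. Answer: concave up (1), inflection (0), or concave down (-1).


Concavity is determined by the sign of f''(x).
f(x) = -4x^3 - 3x + 4
f'(x) = -12x^2 - 3
f''(x) = -24x
f''(2) = -24 * 2 + 0
= -48 + 0
= -48
Since f''(2) < 0, the function is concave down (-1)

-1


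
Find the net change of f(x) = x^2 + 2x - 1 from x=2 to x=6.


Net change = f(b) - f(a)
f(x) = x^2 + 2x - 1
Compute f(6):
f(6) = 1 * 6^2 + 2 * 6 - 1
= 36 + 12 - 1
= 47
Compute f(2):
f(2) = 1 * 2^2 + 2 * 2 - 1
= 4 + 4 - 1
= 7
Net change = 47 - 7 = 40

40


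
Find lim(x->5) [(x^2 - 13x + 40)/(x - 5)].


Direct substitution gives 0/0, so we factor the numerator.
Factor: (x^2 - 13x + 40) = (x - 5)(x - 8)
Cancel the common factor (x - 5):
(x^2 - 13x + 40)/(x - 5) = (x - 8)
Now substitute x = 5:
= (5) - (8) = -3

-3


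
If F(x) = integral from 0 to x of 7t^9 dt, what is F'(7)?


By the Fundamental Theorem of Calculus (Part 1):
If F(x) = integral from 0 to x of f(t) dt, then F'(x) = f(x)
Here f(t) = 7t^9
So F'(x) = 7x^9
Evaluate at x = 7:
F'(7) = 7 * 7^9
= 7 * 40353607
= 282475249

282475249


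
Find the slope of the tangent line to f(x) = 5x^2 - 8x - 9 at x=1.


The slope of the tangent line equals f'(x) at the point.
f(x) = 5x^2 - 8x - 9
f'(x) = 10x - 8
At x = 1:
f'(1) = 10 * 1 - 8
= 10 - 8
= 2

2


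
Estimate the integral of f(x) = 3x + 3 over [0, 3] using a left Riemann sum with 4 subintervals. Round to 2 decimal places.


Left Riemann sum uses left endpoints of each subinterval.
Interval: [0, 3], n = 4
dx = (3 - 0) / 4 = 3/4
Left endpoints: [0, 3/4, 3/2, 9/4]
f values: [3, 21/4, 15/2, 39/4]
Sum = dx * (sum of f values)
= 3/4 * 51/2
= 153/8 ≈ 19.13

19.13


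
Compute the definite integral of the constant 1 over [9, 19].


The integral of a constant k over [a, b] equals k * (b - a).
integral from 9 to 19 of 1 dx
= 1 * (19 - 9)
= 1 * 10
= 10

10


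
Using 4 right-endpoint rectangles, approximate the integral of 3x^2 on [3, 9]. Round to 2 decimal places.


Right Riemann sum uses right endpoints of each subinterval.
Interval: [3, 9], n = 4
dx = (9 - 3) / 4 = 3/2
Right endpoints: [9/2, 6, 15/2, 9]
f values: [243/4, 108, 675/4, 243]
Sum = dx * (sum of f values)
= 3/2 * 1161/2
= 3483/4 = 870.75

870.75


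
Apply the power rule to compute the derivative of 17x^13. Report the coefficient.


We apply the power rule: d/dx [ax^n] = a*n * x^(n-1)
d/dx [17x^13]
= 17 * 13 * x^(13-1)
= 221x^12
The coefficient is 221

221


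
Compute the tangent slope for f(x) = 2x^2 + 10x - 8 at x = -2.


The slope of the tangent line equals f'(x) at the point.
f(x) = 2x^2 + 10x - 8
f'(x) = 4x + 10
At x = -2:
f'(-2) = 4 * (-2) + 10
= -8 + 10
= 2

2


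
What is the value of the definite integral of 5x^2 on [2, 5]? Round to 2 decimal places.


Find the antiderivative of 5x^2:
F(x) = 5/3 * x^3
Apply the Fundamental Theorem of Calculus:
F(5) - F(2)
= 5/3 * 5^3 - 5/3 * 2^3
= 5/3 * (125 - 8)
= 5/3 * 117
= 195 = 195.00

195.00


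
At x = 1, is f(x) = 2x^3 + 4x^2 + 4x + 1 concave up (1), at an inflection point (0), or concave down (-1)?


Concavity is determined by the sign of f''(x).
f(x) = 2x^3 + 4x^2 + 4x + 1
f'(x) = 6x^2 + 8x + 4
f''(x) = 12x + 8
f''(1) = 12 * 1 + 8
= 12 + 8
= 20
Since f''(1) > 0, the function is concave up (1)

1


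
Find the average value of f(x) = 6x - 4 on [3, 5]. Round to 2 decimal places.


Average value = 1/(b-a) * integral from a to b of f(x) dx
First compute the integral of 6x - 4:
F(x) = 3x^2 - 4x
F(5) = 3 * 25 - 4 * 5 = 55
F(3) = 3 * 9 - 4 * 3 = 15
Integral = 55 - 15 = 40
Average = 40 / (5 - 3) = 40 / 2
= 20 = 20.00

20.00


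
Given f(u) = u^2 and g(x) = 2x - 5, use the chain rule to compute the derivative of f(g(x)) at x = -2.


Using the chain rule: (f(g(x)))' = f'(g(x)) * g'(x)
First, find g(-2):
g(-2) = 2 * (-2) - 5 = -9
Next, f'(u) = 2u
And g'(x) = 2
So f'(g(-2)) * g'(-2)
= 2 * (-9) * 2
= -36

-36


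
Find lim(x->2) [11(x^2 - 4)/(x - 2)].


Direct substitution gives 0/0, so we factor the numerator.
Factor: 11(x^2 - 4) = 11 * (x - 2)(x + 2)
Cancel the common factor (x - 2):
11(x^2 - 4)/(x - 2) = 11 * (x + 2)
Now substitute x = 2:
= 11 * (2 + 2) = 44

44


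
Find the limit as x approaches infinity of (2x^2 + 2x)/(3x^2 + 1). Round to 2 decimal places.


For limits at infinity with equal-degree polynomials,
we compare leading coefficients.
Numerator leading term: 2x^2
Denominator leading term: 3x^2
Divide both by x^2:
lim = (2 + 2/x) / (3 + 1/x^2)
As x -> infinity, the 1/x and 1/x^2 terms vanish:
= 2/3 ≈ 0.67

0.67


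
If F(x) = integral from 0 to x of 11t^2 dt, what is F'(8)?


By the Fundamental Theorem of Calculus (Part 1):
If F(x) = integral from 0 to x of f(t) dt, then F'(x) = f(x)
Here f(t) = 11t^2
So F'(x) = 11x^2
Evaluate at x = 8:
F'(8) = 11 * 8^2
= 11 * 64
= 704

704


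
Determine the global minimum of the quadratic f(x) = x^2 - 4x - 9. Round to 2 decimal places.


For a quadratic f(x) = ax^2 + bx + c with a > 0, the minimum is at the vertex.
Vertex x-coordinate: x = -b/(2a)
x = -(-4) / (2 * 1)
x = 4/2 = 2
Substitute back to find the minimum value:
f(2) = 1 * 2^2 - 4 * 2 - 9
= 4 - 8 - 9
= -13 = -13.00

-13.00


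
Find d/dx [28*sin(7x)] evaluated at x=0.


Apply the chain rule to differentiate 28*sin(7x):
d/dx [28*sin(7x)]
= 28 * cos(7x) * d/dx(7x)
= 28 * 7 * cos(7x)
= 196 * cos(7x)
Evaluate at x = 0:
= 196 * cos(0)
= 196 * 1
= 196

196


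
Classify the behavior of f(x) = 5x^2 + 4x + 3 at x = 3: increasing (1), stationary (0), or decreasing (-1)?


Compute f'(x) to determine behavior:
f'(x) = 10x + 4
f'(3) = 10 * 3 + 4
= 30 + 4
= 34
Since f'(3) > 0, the function is increasing (1)

1


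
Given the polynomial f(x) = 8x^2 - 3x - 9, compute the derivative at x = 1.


Differentiate term by term using power and sum rules:
f(x) = 8x^2 - 3x - 9
f'(x) = 16x - 3
Substitute x = 1:
f'(1) = 16 * 1 - 3
= 16 - 3
= 13

13


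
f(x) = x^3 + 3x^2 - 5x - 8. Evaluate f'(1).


Differentiate f(x) = x^3 + 3x^2 - 5x - 8 term by term:
f'(x) = 3x^2 + 6x - 5
Substitute x = 1:
f'(1) = 3 * 1^2 + 6 * 1 - 5
= 3 + 6 - 5
= 4

4


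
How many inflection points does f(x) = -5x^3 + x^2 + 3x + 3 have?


Inflection points occur where f''(x) = 0 and concavity changes.
f(x) = -5x^3 + x^2 + 3x + 3
f'(x) = -15x^2 + 2x + 3
f''(x) = -30x + 2
Set f''(x) = 0:
-30x + 2 = 0
x = -2 / (-30) = 1/15
Since f''(x) is linear (degree 1), it changes sign at this point.
Therefore there is exactly 1 inflection point.

1


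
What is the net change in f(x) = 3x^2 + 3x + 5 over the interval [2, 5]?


Net change = f(b) - f(a)
f(x) = 3x^2 + 3x + 5
Compute f(5):
f(5) = 3 * 5^2 + 3 * 5 + 5
= 75 + 15 + 5
= 95
Compute f(2):
f(2) = 3 * 2^2 + 3 * 2 + 5
= 12 + 6 + 5
= 23
Net change = 95 - 23 = 72

72


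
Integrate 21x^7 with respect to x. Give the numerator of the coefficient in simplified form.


Apply the power rule for integration:
integral of ax^n dx = a/(n+1) * x^(n+1) + C
integral of 21x^7 dx
= 21/8 * x^8 + C
The coefficient in lowest terms is 21/8, and its numerator is 21

21


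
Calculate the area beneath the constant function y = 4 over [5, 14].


The area under a constant function y = 4 is a rectangle.
Width = 14 - 5 = 9
Height = 4
Area = width * height
= 9 * 4
= 36

36


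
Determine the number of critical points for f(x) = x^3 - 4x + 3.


Find where f'(x) = 0:
f(x) = x^3 - 4x + 3
f'(x) = 3x^2 - 4
This is a quadratic in x. Use the discriminant to count real roots.
Discriminant = (0)^2 - 4 * 3 * (-4)
= 0 - (-48)
= 48
Since discriminant > 0, f'(x) = 0 has 2 real solutions.
Number of critical points: 2

2


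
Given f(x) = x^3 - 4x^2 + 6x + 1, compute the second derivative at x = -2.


First derivative:
f'(x) = 3x^2 - 8x + 6
Second derivative:
f''(x) = 6x - 8
Substitute x = -2:
f''(-2) = 6 * (-2) - 8
= -12 - 8
= -20

-20


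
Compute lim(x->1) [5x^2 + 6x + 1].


Since polynomials are continuous, we use direct substitution.
lim(x->1) of 5x^2 + 6x + 1
= 5 * 1^2 + 6 * 1 + 1
= 5 + 6 + 1
= 12

12


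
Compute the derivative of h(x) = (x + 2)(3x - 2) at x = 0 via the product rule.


Let u(x) = x + 2 and v(x) = 3x - 2
u'(x) = 1
v'(x) = 3
Product rule: h'(x) = u'(x)*v(x) + u(x)*v'(x)
= 1 * (3x - 2) + (x + 2) * 3
At x = 0:
u(0) = 1 * 0 + 2 = 2
v(0) = 3 * 0 - 2 = -2
h'(0) = 1 * (-2) + 2 * 3
= -2 + 6
= 4

4


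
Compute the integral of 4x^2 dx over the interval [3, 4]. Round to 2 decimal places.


Find the antiderivative of 4x^2:
F(x) = 4/3 * x^3
Apply the Fundamental Theorem of Calculus:
F(4) - F(3)
= 4/3 * 4^3 - 4/3 * 3^3
= 4/3 * (64 - 27)
= 4/3 * 37
= 148/3 ≈ 49.33

49.33


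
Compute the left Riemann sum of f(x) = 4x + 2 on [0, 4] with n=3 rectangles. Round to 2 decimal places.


Left Riemann sum uses left endpoints of each subinterval.
Interval: [0, 4], n = 3
dx = (4 - 0) / 3 = 4/3
Left endpoints: [0, 4/3, 8/3]
f values: [2, 22/3, 38/3]
Sum = dx * (sum of f values)
= 4/3 * 22
= 88/3 ≈ 29.33

29.33


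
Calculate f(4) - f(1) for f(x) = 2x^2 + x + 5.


Net change = f(b) - f(a)
f(x) = 2x^2 + x + 5
Compute f(4):
f(4) = 2 * 4^2 + 1 * 4 + 5
= 32 + 4 + 5
= 41
Compute f(1):
f(1) = 2 * 1^2 + 1 * 1 + 5
= 2 + 1 + 5
= 8
Net change = 41 - 8 = 33

33


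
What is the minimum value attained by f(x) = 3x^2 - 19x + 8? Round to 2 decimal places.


For a quadratic f(x) = ax^2 + bx + c with a > 0, the minimum is at the vertex.
Vertex x-coordinate: x = -b/(2a)
x = -(-19) / (2 * 3)
x = 19/6
Substitute back to find the minimum value:
f(19/6) = 3 * (19/6)^2 - 19 * (19/6) + 8
= 361/12 - 361/6 + 8
= -265/12 ≈ -22.08

-22.08


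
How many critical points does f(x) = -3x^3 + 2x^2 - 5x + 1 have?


Find where f'(x) = 0:
f(x) = -3x^3 + 2x^2 - 5x + 1
f'(x) = -9x^2 + 4x - 5
This is a quadratic in x. Use the discriminant to count real roots.
Discriminant = (4)^2 - 4 * (-9) * (-5)
= 16 - 180
= -164
Since discriminant < 0, f'(x) = 0 has no real solutions.
Number of critical points: 0

0


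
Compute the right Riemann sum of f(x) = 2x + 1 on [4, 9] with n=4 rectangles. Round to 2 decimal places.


Right Riemann sum uses right endpoints of each subinterval.
Interval: [4, 9], n = 4
dx = (9 - 4) / 4 = 5/4
Right endpoints: [21/4, 13/2, 31/4, 9]
f values: [23/2, 14, 33/2, 19]
Sum = dx * (sum of f values)
= 5/4 * 61
= 305/4 = 76.25

76.25


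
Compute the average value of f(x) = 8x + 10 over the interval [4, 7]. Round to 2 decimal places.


Average value = 1/(b-a) * integral from a to b of f(x) dx
First compute the integral of 8x + 10:
F(x) = 4x^2 + 10x
F(7) = 4 * 49 + 10 * 7 = 266
F(4) = 4 * 16 + 10 * 4 = 104
Integral = 266 - 104 = 162
Average = 162 / (7 - 4) = 162 / 3
= 54 = 54.00

54.00


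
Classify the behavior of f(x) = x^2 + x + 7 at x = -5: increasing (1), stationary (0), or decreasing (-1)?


Compute f'(x) to determine behavior:
f'(x) = 2x + 1
f'(-5) = 2 * (-5) + 1
= -10 + 1
= -9
Since f'(-5) < 0, the function is decreasing (-1)

-1


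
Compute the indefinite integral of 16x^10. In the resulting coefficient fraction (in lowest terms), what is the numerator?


Apply the power rule for integration:
integral of ax^n dx = a/(n+1) * x^(n+1) + C
integral of 16x^10 dx
= 16/11 * x^11 + C
The coefficient in lowest terms is 16/11, and its numerator is 16

16


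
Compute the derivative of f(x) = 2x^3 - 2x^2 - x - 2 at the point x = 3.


Differentiate f(x) = 2x^3 - 2x^2 - x - 2 term by term:
f'(x) = 6x^2 - 4x - 1
Substitute x = 3:
f'(3) = 6 * 3^2 - 4 * 3 - 1
= 54 - 12 - 1
= 41

41


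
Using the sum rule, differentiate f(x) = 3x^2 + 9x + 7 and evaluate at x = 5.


Differentiate term by term using power and sum rules:
f(x) = 3x^2 + 9x + 7
f'(x) = 6x + 9
Substitute x = 5:
f'(5) = 6 * 5 + 9
= 30 + 9
= 39

39


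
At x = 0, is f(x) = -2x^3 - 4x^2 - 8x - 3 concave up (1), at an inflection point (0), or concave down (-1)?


Concavity is determined by the sign of f''(x).
f(x) = -2x^3 - 4x^2 - 8x - 3
f'(x) = -6x^2 - 8x - 8
f''(x) = -12x - 8
f''(0) = -12 * 0 - 8
= 0 - 8
= -8
Since f''(0) < 0, the function is concave down (-1)

-1


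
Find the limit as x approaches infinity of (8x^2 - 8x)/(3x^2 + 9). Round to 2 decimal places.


For limits at infinity with equal-degree polynomials,
we compare leading coefficients.
Numerator leading term: 8x^2
Denominator leading term: 3x^2
Divide both by x^2:
lim = (8 - 8/x) / (3 + 9/x^2)
As x -> infinity, the 1/x and 1/x^2 terms vanish:
= 8/3 ≈ 2.67

2.67


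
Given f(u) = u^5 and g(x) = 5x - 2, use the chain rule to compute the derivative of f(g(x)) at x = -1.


Using the chain rule: (f(g(x)))' = f'(g(x)) * g'(x)
First, find g(-1):
g(-1) = 5 * (-1) - 2 = -7
Next, f'(u) = 5u^4
And g'(x) = 5
So f'(g(-1)) * g'(-1)
= 5 * (-7)^4 * 5
= 5 * 2401 * 5
= 60025

60025


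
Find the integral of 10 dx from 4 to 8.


The integral of a constant k over [a, b] equals k * (b - a).
integral from 4 to 8 of 10 dx
= 10 * (8 - 4)
= 10 * 4
= 40

40


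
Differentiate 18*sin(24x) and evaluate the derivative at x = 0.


Apply the chain rule to differentiate 18*sin(24x):
d/dx [18*sin(24x)]
= 18 * cos(24x) * d/dx(24x)
= 18 * 24 * cos(24x)
= 432 * cos(24x)
Evaluate at x = 0:
= 432 * cos(0)
= 432 * 1
= 432

432


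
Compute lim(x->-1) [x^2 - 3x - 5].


Since polynomials are continuous, we use direct substitution.
lim(x->-1) of x^2 - 3x - 5
= 1 * (-1)^2 - 3 * (-1) - 5
= 1 + 3 - 5
= -1

-1


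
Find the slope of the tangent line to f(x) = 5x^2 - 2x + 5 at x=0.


The slope of the tangent line equals f'(x) at the point.
f(x) = 5x^2 - 2x + 5
f'(x) = 10x - 2
At x = 0:
f'(0) = 10 * 0 - 2
= 0 - 2
= -2

-2


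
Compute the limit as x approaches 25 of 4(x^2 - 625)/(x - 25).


Direct substitution gives 0/0, so we factor the numerator.
Factor: 4(x^2 - 625) = 4 * (x - 25)(x + 25)
Cancel the common factor (x - 25):
4(x^2 - 625)/(x - 25) = 4 * (x + 25)
Now substitute x = 25:
= 4 * (25 + 25) = 200

200


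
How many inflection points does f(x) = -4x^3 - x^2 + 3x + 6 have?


Inflection points occur where f''(x) = 0 and concavity changes.
f(x) = -4x^3 - x^2 + 3x + 6
f'(x) = -12x^2 - 2x + 3
f''(x) = -24x - 2
Set f''(x) = 0:
-24x - 2 = 0
x = 2 / (-24) = -1/12
Since f''(x) is linear (degree 1), it changes sign at this point.
Therefore there is exactly 1 inflection point.

1


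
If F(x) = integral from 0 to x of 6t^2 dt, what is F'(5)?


By the Fundamental Theorem of Calculus (Part 1):
If F(x) = integral from 0 to x of f(t) dt, then F'(x) = f(x)
Here f(t) = 6t^2
So F'(x) = 6x^2
Evaluate at x = 5:
F'(5) = 6 * 5^2
= 6 * 25
= 150

150


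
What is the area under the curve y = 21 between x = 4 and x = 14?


The area under a constant function y = 21 is a rectangle.
Width = 14 - 4 = 10
Height = 21
Area = width * height
= 10 * 21
= 210

210


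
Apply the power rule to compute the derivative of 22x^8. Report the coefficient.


We apply the power rule: d/dx [ax^n] = a*n * x^(n-1)
d/dx [22x^8]
= 22 * 8 * x^(8-1)
= 176x^7
The coefficient is 176

176
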